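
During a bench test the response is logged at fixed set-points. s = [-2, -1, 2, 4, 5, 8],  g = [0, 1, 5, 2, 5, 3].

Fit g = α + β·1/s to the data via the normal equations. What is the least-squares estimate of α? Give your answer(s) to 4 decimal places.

α = 2.8678

From the data, Σ1 = 6, Σ1/s = -17/40, Σ1/s·1/s = 2589/1600.
And Σg = 16, Σ1/s·g = 27/8.
So AᵀA·[α, β]ᵀ = Aᵀg: [[6, -17/40]; [-17/40, 2589/1600]]·[α, β]ᵀ = [16, 27/8]ᵀ.
Δ = 6·(2589/1600) − (-17/40)² = 3049/320.
α = (16·(2589/1600) − (-17/40)·(27/8))/(3049/320) = 43719/15245; β = (6·(27/8) − (-17/40)·16)/(3049/320) = 8656/3049.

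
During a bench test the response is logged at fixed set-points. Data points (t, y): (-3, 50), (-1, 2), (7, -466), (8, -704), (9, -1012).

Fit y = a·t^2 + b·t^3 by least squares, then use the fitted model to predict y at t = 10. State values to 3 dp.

ŷ = -1399.702

Compute the Gram sums: Σt^2·t^2 = 13140, Σt^2·t^3 = 108380, Σt^3·t^3 = 911964.
Right-hand side: Σt^2·y = -149410, Σt^3·y = -1259386.
So XᵀX·[a, b]ᵀ = Xᵀy: [[13140, 108380]; [108380, 911964]]·[a, b]ᵀ = [-149410, -1259386]ᵀ.
Determinant 13140·911964 − 108380² = 236982560.
a = ((-149410)·911964 − 108380·(-1259386))/236982560 = 1473209/1481141; b = (13140·(-1259386) − 108380·(-149410))/236982560 = -4440953/2962282.
At t = 10: ŷ = (1473209/1481141)·(100) + (-4440953/2962282)·(1000) = -2073155600/1481141.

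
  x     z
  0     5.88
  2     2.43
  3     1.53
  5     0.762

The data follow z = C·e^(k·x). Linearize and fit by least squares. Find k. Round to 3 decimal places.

k = -0.411

With ln zᵢ as the transformed response and xᵢ as the regressor:
Over the data: Σx = 10.0000, Σ(x)² = 38.0000, Σln z = 2.8129, Σx·ln z = 1.6925.
Normal system: [[38.0000, 10.0000]; [10.0000, 4]]·[k, ln C]ᵀ = [1.6925, 2.8129]ᵀ.
Δ = 38.0000·4 − (10.0000)² = 52.0000; k = (1.6925·4 − 10.0000·2.8129)/52.0000 = -0.41075, ln C = (38.0000·2.8129 − 10.0000·1.6925)/52.0000 = 1.73010.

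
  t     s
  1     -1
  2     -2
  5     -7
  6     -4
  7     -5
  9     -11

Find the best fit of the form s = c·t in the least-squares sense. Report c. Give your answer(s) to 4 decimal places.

Setting ∂/∂c … = 0 gives: 196·c = -198.
Hence c = -198 / 196 ≈ -1.0102.

c = -1.0102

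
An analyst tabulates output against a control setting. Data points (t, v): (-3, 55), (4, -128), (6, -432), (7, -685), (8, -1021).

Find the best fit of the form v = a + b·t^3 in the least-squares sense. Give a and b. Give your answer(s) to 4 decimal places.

From the data, Σ1 = 5, Σt^3 = 1108, Σt^3·t^3 = 431274.
For Xᵀv: Σv = -2211, Σt^3·v = -860696.
So XᵀX·[a, b]ᵀ = Xᵀv: [[5, 1108]; [1108, 431274]]·[a, b]ᵀ = [-2211, -860696]ᵀ.
Δ = 5·431274 − 1108² = 928706.
a = ((-2211)·431274 − 1108·(-860696))/928706 = 52177/464353; b = (5·(-860696) − 1108·(-2211))/928706 = -926846/464353.

a = 0.1124, b = -1.9960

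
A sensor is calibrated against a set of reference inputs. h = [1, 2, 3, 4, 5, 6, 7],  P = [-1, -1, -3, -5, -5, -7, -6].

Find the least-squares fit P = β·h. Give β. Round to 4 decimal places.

The normal equations are: 140·β = -141.
(Σh·h = 140, Σh·P = -141.)
β = (-141)/140 = -1.00714.

β = -1.0071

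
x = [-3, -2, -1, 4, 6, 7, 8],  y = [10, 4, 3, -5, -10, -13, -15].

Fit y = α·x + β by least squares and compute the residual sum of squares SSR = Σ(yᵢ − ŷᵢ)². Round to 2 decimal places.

SSR = 11.09

Sums needed: Σx·x = 179, Σx = 19, Σ1 = 7.
For Aᵀy: Σx·y = -332, Σy = -26.
Eliminating β: 7·(row 1) − 19·(row 2) gives 892·α = 7·(-332) − 19·(-26) = -1830, so α = -915/446.
Then β = ((-26) − 19·(-915/446))/7 = 827/446.
Residuals: 444/223, -873/446, -202/223, 603/446, 203/446, -110/223, -197/446; SSR = 2473/223.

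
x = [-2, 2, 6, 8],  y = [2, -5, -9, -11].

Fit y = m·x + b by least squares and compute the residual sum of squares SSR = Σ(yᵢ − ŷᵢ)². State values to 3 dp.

SSR = 2.136

The normal equations are: 108·m + 14·b = -156;  14·m + 4·b = -23.
Eliminating b: 4·(row 1) − 14·(row 2) gives 236·m = 4·(-156) − 14·(-23) = -302, so m = -151/118.
Then b = ((-23) − 14·(-151/118))/4 = -75/59.
Residuals: 42/59, -69/59, -3/59, 30/59; SSR = 126/59.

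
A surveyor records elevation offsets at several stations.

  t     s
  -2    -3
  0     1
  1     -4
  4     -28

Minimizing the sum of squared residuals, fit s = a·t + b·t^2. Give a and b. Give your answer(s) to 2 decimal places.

Compute the Gram sums: Σt·t = 21, Σt·t^2 = 57, Σt^2·t^2 = 273.
For Xᵀs: Σt·s = -110, Σt^2·s = -464.
So XᵀX·[a, b]ᵀ = Xᵀs: [[21, 57]; [57, 273]]·[a, b]ᵀ = [-110, -464]ᵀ.
Determinant 21·273 − 57² = 2484.
a = ((-110)·273 − 57·(-464))/2484 = -199/138; b = (21·(-464) − 57·(-110))/2484 = -193/138.

a = -1.44, b = -1.40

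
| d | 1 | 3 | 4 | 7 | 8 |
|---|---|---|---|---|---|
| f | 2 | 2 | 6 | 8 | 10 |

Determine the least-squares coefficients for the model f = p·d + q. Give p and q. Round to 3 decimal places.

p = 1.181, q = 0.169

Sums needed: Σd·d = 139, Σd = 23, Σ1 = 5.
For Xᵀf: Σd·f = 168, Σf = 28.
XᵀX·[p, q]ᵀ = Xᵀf becomes [[139, 23]; [23, 5]]·[p, q]ᵀ = [168, 28]ᵀ.
Determinant 139·5 − 23² = 166.
p = (168·5 − 23·28)/166 = 98/83; q = (139·28 − 23·168)/166 = 14/83.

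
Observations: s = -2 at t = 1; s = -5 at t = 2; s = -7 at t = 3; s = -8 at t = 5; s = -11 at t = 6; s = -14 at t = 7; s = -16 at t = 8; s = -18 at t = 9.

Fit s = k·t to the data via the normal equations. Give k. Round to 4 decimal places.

k = -1.9591

Sums needed: Σt·t = 269.
And Σt·s = -527.
MᵀM·[k]ᵀ = Mᵀs becomes [[269]]·[k]ᵀ = [-527]ᵀ.
Hence k = -527 / 269 ≈ -1.95911.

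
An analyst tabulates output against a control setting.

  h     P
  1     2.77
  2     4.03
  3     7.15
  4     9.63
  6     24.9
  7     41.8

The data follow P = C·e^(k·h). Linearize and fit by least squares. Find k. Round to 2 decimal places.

k = 0.45

Linearized form: ln P = k·h + ln C. From the 6 transformed points,
Σh = 23.0000, Σ(h)² = 115.0000, Σln P = 13.5924, Σh·ln P = 64.1867.
Normal system: [[115.0000, 23.0000]; [23.0000, 6]]·[k, ln C]ᵀ = [64.1867, 13.5924]ᵀ.
Solving (det = 161.0000): k = 0.45028, ln C = 0.53931.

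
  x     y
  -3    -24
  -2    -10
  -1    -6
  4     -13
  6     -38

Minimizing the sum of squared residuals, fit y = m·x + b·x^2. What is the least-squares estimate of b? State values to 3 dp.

b = -1.558

With design matrix M, MᵀM = [[66, 244]; [244, 1650]] and Mᵀy = [-182, -1838]ᵀ.
Eliminating b: 1650·(row 1) − 244·(row 2) gives 49364·m = 1650·(-182) − 244·(-1838) = 148172, so m = 37043/12341.
Then b = ((-1838) − 244·(37043/12341))/1650 = -19225/12341.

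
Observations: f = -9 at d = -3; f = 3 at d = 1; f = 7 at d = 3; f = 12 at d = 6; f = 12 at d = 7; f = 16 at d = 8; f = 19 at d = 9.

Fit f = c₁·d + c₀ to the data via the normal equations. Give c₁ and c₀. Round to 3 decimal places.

Setting ∂/∂c₁ … = 0 gives: 249·c₁ + 31·c₀ = 506;  31·c₁ + 7·c₀ = 60.
det = 249·7 − 31² = 782.
c₁ = (506·7 − 31·60)/782 = 841/391; c₀ = (249·60 − 31·506)/782 = -373/391.

c₁ = 2.151, c₀ = -0.954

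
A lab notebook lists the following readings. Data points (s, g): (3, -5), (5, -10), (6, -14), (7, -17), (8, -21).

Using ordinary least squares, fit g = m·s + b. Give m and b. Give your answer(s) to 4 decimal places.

m = -3.2027, b = 5.1757

Sums needed: Σs·s = 183, Σs = 29, Σ1 = 5.
Right-hand side: Σs·g = -436, Σg = -67.
det = 183·5 − 29² = 74.
m = ((-436)·5 − 29·(-67))/74 = -237/74; b = (183·(-67) − 29·(-436))/74 = 383/74.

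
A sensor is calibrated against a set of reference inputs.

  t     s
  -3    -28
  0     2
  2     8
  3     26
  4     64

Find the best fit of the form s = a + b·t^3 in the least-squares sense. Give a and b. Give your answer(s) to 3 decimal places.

a = 0.000, b = 1.000

Setting ∂/∂a … = 0 gives: 5·a + 72·b = 72;  72·a + 5618·b = 5618.
Eliminating b: 5618·(row 1) − 72·(row 2) gives 22906·a = 5618·72 − 72·5618 = 0, so a = 0.
Then b = (5618 − 72·0)/5618 = 1.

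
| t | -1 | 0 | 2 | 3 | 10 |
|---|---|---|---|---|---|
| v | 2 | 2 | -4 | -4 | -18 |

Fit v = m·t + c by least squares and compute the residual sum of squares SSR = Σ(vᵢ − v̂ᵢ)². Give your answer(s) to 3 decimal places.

The normal system XᵀX·[m, c]ᵀ = Xᵀv is [[114, 14]; [14, 5]]·[m, c]ᵀ = [-202, -22]ᵀ.
det = 114·5 − 14² = 374.
m = ((-202)·5 − 14·(-22))/374 = -351/187; c = (114·(-22) − 14·(-202))/374 = 160/187.
Residuals: -137/187, 214/187, -206/187, 145/187, -16/187; SSR = 686/187.

SSR = 3.668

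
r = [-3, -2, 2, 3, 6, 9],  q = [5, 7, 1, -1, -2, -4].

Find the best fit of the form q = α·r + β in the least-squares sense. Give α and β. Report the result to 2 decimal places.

α = -0.88, β = 3.20

Forming XᵀX = [[143, 15]; [15, 6]] and Xᵀq = [-78, 6]ᵀ gives XᵀX·[α, β]ᵀ = Xᵀq.
Determinant 143·6 − 15² = 633.
α = ((-78)·6 − 15·6)/633 = -186/211; β = (143·6 − 15·(-78))/633 = 676/211.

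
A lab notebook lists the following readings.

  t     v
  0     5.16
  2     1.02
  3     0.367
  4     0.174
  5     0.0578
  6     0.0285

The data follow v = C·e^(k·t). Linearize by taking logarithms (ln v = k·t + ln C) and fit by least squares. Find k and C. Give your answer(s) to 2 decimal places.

Let Y = ln v. Fitting Y = k·t + ln C by least squares:
XᵀX = [[90.0000, 20.0000]; [20.0000, 6]], rhs = [-45.5633, -7.4990]ᵀ  (here Σt = 20.0000, Σ(t)² = 90.0000, Σln v = -7.4990, Σt·ln v = -45.5633).
Slope k = (n·Σt·ln v − Σt·Σln v)/(n·Σ(t)² − (Σt)²) = (6·-45.5633 − 20.0000·-7.4990)/140.0000 = -0.88143; ln C = (Σln v − k·Σt)/n = 1.68828, so C = exp(1.68828) = 5.41015.

k = -0.88, C = 5.41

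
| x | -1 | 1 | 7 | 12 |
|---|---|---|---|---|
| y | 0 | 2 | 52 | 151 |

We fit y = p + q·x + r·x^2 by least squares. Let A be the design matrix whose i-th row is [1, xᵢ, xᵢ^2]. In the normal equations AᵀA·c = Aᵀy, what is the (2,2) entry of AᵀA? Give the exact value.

195

Row 2 ↔ basis x, column 2 ↔ basis x, so (AᵀA)_{2,2} = Σᵢ (x)·(x) = (-1)·(-1) + (1)·(1) + (7)·(7) + (12)·(12) = 195.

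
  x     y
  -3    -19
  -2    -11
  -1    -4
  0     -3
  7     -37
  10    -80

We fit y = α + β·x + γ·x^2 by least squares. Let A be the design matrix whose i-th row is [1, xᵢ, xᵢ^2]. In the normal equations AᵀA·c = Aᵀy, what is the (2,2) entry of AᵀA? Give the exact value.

163

Row 2 ↔ basis x, column 2 ↔ basis x, so (AᵀA)_{2,2} = Σᵢ (x)·(x) = (-3)·(-3) + (-2)·(-2) + (-1)·(-1) + (0)·(0) + (7)·(7) + (10)·(10) = 163.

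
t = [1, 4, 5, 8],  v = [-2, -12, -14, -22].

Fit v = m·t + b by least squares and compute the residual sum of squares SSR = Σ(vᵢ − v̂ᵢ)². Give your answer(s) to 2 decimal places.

SSR = 1.36

The normal system AᵀA·[m, b]ᵀ = Aᵀv is [[106, 18]; [18, 4]]·[m, b]ᵀ = [-296, -50]ᵀ.
det = 106·4 − 18² = 100.
m = ((-296)·4 − 18·(-50))/100 = -71/25; b = (106·(-50) − 18·(-296))/100 = 7/25.
Residuals: 14/25, -23/25, -2/25, 11/25; SSR = 34/25.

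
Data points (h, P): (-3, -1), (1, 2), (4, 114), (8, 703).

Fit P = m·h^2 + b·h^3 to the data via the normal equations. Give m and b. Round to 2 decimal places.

m = 3.01, b = 1.00

The normal equations are: 4434·m + 33550·b = 46809;  33550·m + 266970·b = 367261.
(Σh^2·h^2 = 4434, Σh^2·h^3 = 33550, Σh^3·h^3 = 266970, Σh^2·P = 46809, Σh^3·P = 367261.)
Eliminating b: 266970·(row 1) − 33550·(row 2) gives 58142480·m = 266970·46809 − 33550·367261 = 174992180, so m = 795419/264284.
Then b = (367261 − 33550·(795419/264284))/266970 = 14498331/14535620.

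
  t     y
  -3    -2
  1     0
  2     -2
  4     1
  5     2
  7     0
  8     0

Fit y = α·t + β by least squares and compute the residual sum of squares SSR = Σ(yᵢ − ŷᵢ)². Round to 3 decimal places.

MᵀM·[α, β]ᵀ = Mᵀy reads: 168·α + 24·β = 16;  24·α + 7·β = -1.
(Σt·t = 168, Σt = 24, Σ1 = 7, Σt·y = 16, Σy = -1.)
Δ = 168·7 − 24² = 600.
α = (16·7 − 24·(-1))/600 = 17/75; β = (168·(-1) − 24·16)/600 = -23/25.
Residuals: -2/5, 52/75, -23/15, 76/75, 134/75, -2/3, -67/75; SSR = 634/75.

SSR = 8.453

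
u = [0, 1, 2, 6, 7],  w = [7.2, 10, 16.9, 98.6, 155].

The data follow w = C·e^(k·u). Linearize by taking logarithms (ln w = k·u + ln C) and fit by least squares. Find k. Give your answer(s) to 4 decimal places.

k = 0.4444

With ln wᵢ as the transformed response and uᵢ as the regressor:
Σu = 16.0000, Σ(u)² = 90.0000, Σln w = 16.7385, Σu·ln w = 70.8076.
Equations: 90.0000·k + 16.0000·ln C = 70.8076;  16.0000·k + 5·ln C = 16.7385.
Solving (det = 194.0000): k = 0.44445, ln C = 1.92547.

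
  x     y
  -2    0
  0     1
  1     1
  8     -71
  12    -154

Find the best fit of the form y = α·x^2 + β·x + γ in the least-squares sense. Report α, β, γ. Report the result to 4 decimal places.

α = -0.9913, β = -1.1102, γ = 1.8502

Entries of AᵀA: Σx^2·x^2 = 24849, Σx^2·x = 2233, Σx^2 = 213, Σx·x = 213, Σx = 19, Σ1 = 5.
Moment sums: Σx^2·y = -26719, Σx·y = -2415, Σy = -223.
Normal equations: [[24849, 2233, 213]; [2233, 213, 19]; [213, 19, 5]]·[α, β, γ]ᵀ = [-26719, -2415, -223]ᵀ.
Solving the 3×3 system (Gaussian elimination) gives α = -241035/243139, β = -269938/243139, γ = 449856/243139.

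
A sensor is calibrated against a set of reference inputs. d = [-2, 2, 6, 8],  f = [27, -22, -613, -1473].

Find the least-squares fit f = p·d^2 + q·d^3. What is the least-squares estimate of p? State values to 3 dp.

XᵀX·[p, q]ᵀ = Xᵀf reads: 5424·p + 40544·q = -116320;  40544·p + 308928·q = -886976.
(Σd^2·d^2 = 5424, Σd^2·d^3 = 40544, Σd^3·d^3 = 308928, Σd^2·f = -116320, Σd^3·f = -886976.)
det = 5424·308928 − 40544² = 31809536.
p = ((-116320)·308928 − 40544·(-886976))/31809536 = 3302/3883; q = (5424·(-886976) − 40544·(-116320))/31809536 = -11582/3883.

p = 0.850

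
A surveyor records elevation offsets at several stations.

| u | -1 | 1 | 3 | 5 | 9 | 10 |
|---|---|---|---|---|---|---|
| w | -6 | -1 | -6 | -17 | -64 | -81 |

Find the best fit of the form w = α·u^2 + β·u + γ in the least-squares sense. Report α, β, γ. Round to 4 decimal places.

Sums needed: Σu^2·u^2 = 17269, Σu^2·u = 1881, Σu^2 = 217, Σu·u = 217, Σu = 27, Σ1 = 6.
And Σu^2·w = -13770, Σu·w = -1484, Σw = -175.
So XᵀX·[α, β, γ]ᵀ = Xᵀw: [[17269, 1881, 217]; [1881, 217, 27]; [217, 27, 6]]·[α, β, γ]ᵀ = [-13770, -1484, -175]ᵀ.
Inverting the 3×3 Gram matrix, [α, β, γ]ᵀ = [-120923/122354, 252935/122354, -166742/61177]ᵀ.

α = -0.9883, β = 2.0672, γ = -2.7256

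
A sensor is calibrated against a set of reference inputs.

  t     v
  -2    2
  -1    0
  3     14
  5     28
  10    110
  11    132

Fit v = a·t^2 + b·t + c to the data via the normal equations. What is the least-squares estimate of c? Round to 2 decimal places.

c = 0.11

AᵀA·[a, b, c]ᵀ = Aᵀv reads: 25364·a + 2474·b + 260·c = 27806;  2474·a + 260·b + 26·c = 2730;  260·a + 26·b + 6·c = 286.
(Σt^2·t^2 = 25364, Σt^2·t = 2474, Σt^2 = 260, Σt·t = 260, Σt = 26, Σ1 = 6, Σt^2·v = 27806, Σt·v = 2730, Σv = 286.)
Solving the 3×3 system (Gaussian elimination) gives a = 196781/196275, b = 186319/196275, c = 7072/65425.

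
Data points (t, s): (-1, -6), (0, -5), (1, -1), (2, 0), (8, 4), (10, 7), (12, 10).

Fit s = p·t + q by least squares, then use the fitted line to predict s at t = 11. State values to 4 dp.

The normal equations are: 314·p + 32·q = 227;  32·p + 7·q = 9.
Δ = 314·7 − 32² = 1174.
p = (227·7 − 32·9)/1174 = 1301/1174; q = (314·9 − 32·227)/1174 = -2219/587.
At t = 11: ŝ = (1301/1174)·(11) + (-2219/587)·(1) = 9873/1174.

ŝ = 8.4097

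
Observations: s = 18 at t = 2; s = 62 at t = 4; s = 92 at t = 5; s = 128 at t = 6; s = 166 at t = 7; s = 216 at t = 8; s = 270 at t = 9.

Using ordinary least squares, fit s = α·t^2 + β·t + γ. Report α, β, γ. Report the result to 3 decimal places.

α = 2.887, β = 4.039, γ = -1.074

Sums needed: Σt^2·t^2 = 15251, Σt^2·t = 1997, Σt^2 = 275, Σt·t = 275, Σt = 41, Σ1 = 7.
Moment sums: Σt^2·s = 51800, Σt·s = 6832, Σs = 952.
Normal equations: [[15251, 1997, 275]; [1997, 275, 41]; [275, 41, 7]]·[α, β, γ]ᵀ = [51800, 6832, 952]ᵀ.
Row-reducing yields α = 1048/363, β = 1466/363, γ = -130/121.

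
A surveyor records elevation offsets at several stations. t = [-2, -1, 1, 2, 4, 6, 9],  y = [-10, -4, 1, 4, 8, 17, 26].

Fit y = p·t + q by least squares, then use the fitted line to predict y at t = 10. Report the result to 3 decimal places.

ŷ = 28.870

From the data, Σt·t = 143, Σt = 19, Σ1 = 7.
Right-hand side: Σt·y = 401, Σy = 42.
Normal equations: [[143, 19]; [19, 7]]·[p, q]ᵀ = [401, 42]ᵀ.
Determinant 143·7 − 19² = 640.
p = (401·7 − 19·42)/640 = 2009/640; q = (143·42 − 19·401)/640 = -1613/640.
At t = 10: ŷ = (2009/640)·(10) + (-1613/640)·(1) = 18477/640.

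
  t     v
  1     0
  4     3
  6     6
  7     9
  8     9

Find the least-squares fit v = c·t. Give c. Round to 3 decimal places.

Sums needed: Σt·t = 166.
For Aᵀv: Σt·v = 183.
So AᵀA·[c]ᵀ = Aᵀv: [[166]]·[c]ᵀ = [183]ᵀ.
c = 183/166 = 1.10241.

c = 1.102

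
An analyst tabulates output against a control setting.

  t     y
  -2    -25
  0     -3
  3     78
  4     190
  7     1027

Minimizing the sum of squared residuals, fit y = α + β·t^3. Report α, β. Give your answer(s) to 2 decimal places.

α = -2.25, β = 3.00

Entries of MᵀM: Σ1 = 5, Σt^3 = 426, Σt^3·t^3 = 122538.
Moment sums: Σy = 1267, Σt^3·y = 366727.
Normal equations: [[5, 426]; [426, 122538]]·[α, β]ᵀ = [1267, 366727]ᵀ.
Δ = 5·122538 − 426² = 431214.
α = (1267·122538 − 426·366727)/431214 = -161676/71869; β = (5·366727 − 426·1267)/431214 = 1293893/431214.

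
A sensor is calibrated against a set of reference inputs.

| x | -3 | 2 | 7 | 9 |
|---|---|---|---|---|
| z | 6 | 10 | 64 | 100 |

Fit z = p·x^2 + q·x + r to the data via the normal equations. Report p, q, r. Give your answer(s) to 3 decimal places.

With design matrix M, MᵀM = [[9059, 1053, 143]; [1053, 143, 15]; [143, 15, 4]] and Mᵀz = [11330, 1350, 180]ᵀ.
Row-reducing yields p = 15167/15070, q = 26913/15070, r = 17503/7535.

p = 1.006, q = 1.786, r = 2.323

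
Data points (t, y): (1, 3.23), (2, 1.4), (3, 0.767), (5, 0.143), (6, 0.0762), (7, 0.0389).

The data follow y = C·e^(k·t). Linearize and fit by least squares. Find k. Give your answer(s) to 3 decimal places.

Linearized form: ln y = k·t + ln C. From the 6 transformed points,
Σt = 24.0000, Σ(t)² = 124.0000, Σln y = -6.5224, Σt·ln y = -46.8486.
Equations: 124.0000·k + 24.0000·ln C = -46.8486;  24.0000·k + 6·ln C = -6.5224.
Solving (det = 168.0000): k = -0.74140, ln C = 1.87852.

k = -0.741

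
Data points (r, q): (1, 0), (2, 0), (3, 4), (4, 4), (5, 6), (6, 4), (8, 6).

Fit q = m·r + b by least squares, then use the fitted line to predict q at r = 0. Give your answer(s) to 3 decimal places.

q̂ = -0.205

Forming AᵀA = [[155, 29]; [29, 7]] and Aᵀq = [130, 24]ᵀ gives AᵀA·[m, b]ᵀ = Aᵀq.
Eliminating b: 7·(row 1) − 29·(row 2) gives 244·m = 7·130 − 29·24 = 214, so m = 107/122.
Then b = (24 − 29·(107/122))/7 = -25/122.
At r = 0: q̂ = (107/122)·(0) + (-25/122)·(1) = -25/122.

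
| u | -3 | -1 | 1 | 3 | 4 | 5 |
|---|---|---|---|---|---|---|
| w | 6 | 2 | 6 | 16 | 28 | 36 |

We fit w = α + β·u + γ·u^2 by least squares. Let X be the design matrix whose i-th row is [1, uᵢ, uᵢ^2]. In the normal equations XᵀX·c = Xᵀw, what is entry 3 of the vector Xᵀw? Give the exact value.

1554

Entry 3 ↔ basis u^2, so (Xᵀw)_{3} = Σᵢ (u^2)·wᵢ = (9)·(6) + (1)·(2) + (1)·(6) + (9)·(16) + (16)·(28) + (25)·(36) = 1554.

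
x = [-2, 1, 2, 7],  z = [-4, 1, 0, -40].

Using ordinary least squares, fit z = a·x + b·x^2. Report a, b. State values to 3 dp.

Forming AᵀA = [[58, 344]; [344, 2434]] and Aᵀz = [-271, -1975]ᵀ gives AᵀA·[a, b]ᵀ = Aᵀz.
Δ = 58·2434 − 344² = 22836.
a = ((-271)·2434 − 344·(-1975))/22836 = 9893/11418; b = (58·(-1975) − 344·(-271))/22836 = -10663/11418.

a = 0.866, b = -0.934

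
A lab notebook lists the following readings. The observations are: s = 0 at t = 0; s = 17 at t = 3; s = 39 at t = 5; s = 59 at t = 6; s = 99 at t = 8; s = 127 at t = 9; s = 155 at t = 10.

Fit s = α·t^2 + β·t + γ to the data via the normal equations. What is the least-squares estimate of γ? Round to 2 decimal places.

From the data, Σt^2·t^2 = 22659, Σt^2·t = 2609, Σt^2 = 315, Σt·t = 315, Σt = 41, Σ1 = 7.
For Aᵀs: Σt^2·s = 35375, Σt·s = 4085, Σs = 496.
Row-reducing yields α = 8296/5621, β = 2243/3212, γ = 719/2044.

γ = 0.35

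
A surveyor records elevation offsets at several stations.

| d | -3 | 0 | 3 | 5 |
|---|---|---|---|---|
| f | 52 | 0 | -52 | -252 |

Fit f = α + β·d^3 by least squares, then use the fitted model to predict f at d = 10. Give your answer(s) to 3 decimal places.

Forming AᵀA = [[4, 125]; [125, 17083]] and Aᵀf = [-252, -34308]ᵀ gives AᵀA·[α, β]ᵀ = Aᵀf.
Δ = 4·17083 − 125² = 52707.
α = ((-252)·17083 − 125·(-34308))/52707 = -5472/17569; β = (4·(-34308) − 125·(-252))/52707 = -35244/17569.
At d = 10: f̂ = (-5472/17569)·(1) + (-35244/17569)·(1000) = -35249472/17569.

f̂ = -2006.345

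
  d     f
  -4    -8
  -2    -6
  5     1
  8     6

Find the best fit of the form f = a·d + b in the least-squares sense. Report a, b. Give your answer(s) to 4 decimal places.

a = 1.1292, b = -3.7261

XᵀX·[a, b]ᵀ = Xᵀf reads: 109·a + 7·b = 97;  7·a + 4·b = -7.
(Σd·d = 109, Σd = 7, Σ1 = 4, Σd·f = 97, Σf = -7.)
Eliminating b: 4·(row 1) − 7·(row 2) gives 387·a = 4·97 − 7·(-7) = 437, so a = 437/387.
Then b = ((-7) − 7·(437/387))/4 = -1442/387.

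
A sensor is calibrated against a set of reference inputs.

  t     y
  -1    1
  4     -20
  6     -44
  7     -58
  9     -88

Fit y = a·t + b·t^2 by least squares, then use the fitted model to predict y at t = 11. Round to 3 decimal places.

ŷ = -128.171

With design matrix A, AᵀA = [[183, 1351]; [1351, 10515]] and Aᵀy = [-1543, -11873]ᵀ.
Eliminating b: 10515·(row 1) − 1351·(row 2) gives 99044·a = 10515·(-1543) − 1351·(-11873) = -184222, so a = -92111/49522.
Then b = ((-11873) − 1351·(-92111/49522))/10515 = -44083/49522.
At t = 11: ŷ = (-92111/49522)·(11) + (-44083/49522)·(121) = -288512/2251.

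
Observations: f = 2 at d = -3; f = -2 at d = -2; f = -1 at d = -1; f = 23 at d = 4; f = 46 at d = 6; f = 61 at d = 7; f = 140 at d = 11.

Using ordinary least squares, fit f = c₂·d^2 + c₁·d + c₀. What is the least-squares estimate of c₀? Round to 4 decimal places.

c₀ = -0.9593

With design matrix M, MᵀM = [[18692, 1918, 236]; [1918, 236, 22]; [236, 22, 7]] and Mᵀf = [21962, 2334, 269]ᵀ.
Inverting the 3×3 Gram matrix, [c₂, c₁, c₀]ᵀ = [700490/713361, 1425845/713361, -228101/237787]ᵀ.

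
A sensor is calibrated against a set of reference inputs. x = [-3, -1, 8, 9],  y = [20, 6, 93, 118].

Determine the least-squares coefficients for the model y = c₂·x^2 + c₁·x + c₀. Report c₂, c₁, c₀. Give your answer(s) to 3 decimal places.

c₂ = 1.519, c₁ = -0.956, c₀ = 3.486

Normal-equation sums: Σx^2·x^2 = 10739, Σx^2·x = 1213, Σx^2 = 155, Σx·x = 155, Σx = 13, Σ1 = 4.
Right-hand side: Σx^2·y = 15696, Σx·y = 1740, Σy = 237.
So AᵀA·[c₂, c₁, c₀]ᵀ = Aᵀy: [[10739, 1213, 155]; [1213, 155, 13]; [155, 13, 4]]·[c₂, c₁, c₀]ᵀ = [15696, 1740, 237]ᵀ.
Inverting the 3×3 Gram matrix, [c₂, c₁, c₀]ᵀ = [15487/10194, -9743/10194, 5923/1699]ᵀ.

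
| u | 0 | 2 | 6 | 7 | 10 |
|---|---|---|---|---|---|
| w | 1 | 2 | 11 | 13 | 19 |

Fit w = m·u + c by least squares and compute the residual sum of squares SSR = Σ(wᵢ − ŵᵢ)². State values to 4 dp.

Normal-equation sums: Σu·u = 189, Σu = 25, Σ1 = 5.
For Mᵀw: Σu·w = 351, Σw = 46.
Normal equations: [[189, 25]; [25, 5]]·[m, c]ᵀ = [351, 46]ᵀ.
det = 189·5 − 25² = 320.
m = (351·5 − 25·46)/320 = 121/64; c = (189·46 − 25·351)/320 = -81/320.
Residuals: 401/320, -489/320, -29/320, 3/160, 111/320; SSR = 1291/320.

SSR = 4.0344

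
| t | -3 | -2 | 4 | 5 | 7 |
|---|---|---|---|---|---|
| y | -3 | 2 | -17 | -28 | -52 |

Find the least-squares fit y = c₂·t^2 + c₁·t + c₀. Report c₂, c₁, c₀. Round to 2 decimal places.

Forming XᵀX = [[3379, 497, 103]; [497, 103, 11]; [103, 11, 5]] and Xᵀy = [-3539, -567, -98]ᵀ gives XᵀX·[c₂, c₁, c₀]ᵀ = Xᵀy.
Row-reducing yields c₂ = -61933/64878, c₁ = -76795/64878, c₀ = 28860/10813.

c₂ = -0.95, c₁ = -1.18, c₀ = 2.67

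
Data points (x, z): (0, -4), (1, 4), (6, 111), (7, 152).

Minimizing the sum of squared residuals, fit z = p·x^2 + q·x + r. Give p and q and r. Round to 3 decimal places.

Setting ∂/∂p … = 0 gives: 3698·p + 560·q + 86·r = 11448;  560·p + 86·q + 14·r = 1734;  86·p + 14·q + 4·r = 263.
(Σx^2·x^2 = 3698, Σx^2·x = 560, Σx^2 = 86, Σx·x = 86, Σx = 14, Σ1 = 4, Σx^2·z = 11448, Σx·z = 1734, Σz = 263.)
Inverting the 3×3 Gram matrix, [p, q, r]ᵀ = [11/4, 405/148, -437/148]ᵀ.

p = 2.750, q = 2.736, r = -2.953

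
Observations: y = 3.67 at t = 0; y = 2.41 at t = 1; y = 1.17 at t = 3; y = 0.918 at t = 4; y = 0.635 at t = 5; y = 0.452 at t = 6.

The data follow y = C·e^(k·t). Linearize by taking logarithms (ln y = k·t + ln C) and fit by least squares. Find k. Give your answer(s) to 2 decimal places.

k = -0.34

With ln yᵢ as the transformed response and tᵢ as the regressor:
Σt = 19.0000, Σ(t)² = 87.0000, Σln y = 1.0031, Σt·ln y = -6.0267.
Normal system: [[87.0000, 19.0000]; [19.0000, 6]]·[k, ln C]ᵀ = [-6.0267, 1.0031]ᵀ.
Solving (det = 161.0000): k = -0.34297, ln C = 1.25325.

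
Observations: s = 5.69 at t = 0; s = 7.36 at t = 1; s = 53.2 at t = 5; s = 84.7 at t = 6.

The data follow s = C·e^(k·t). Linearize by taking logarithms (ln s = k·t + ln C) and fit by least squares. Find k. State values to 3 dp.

Taking logs, ln s = k·t + ln C, so regress ln s on t.
Σt = 12.0000, Σ(t)² = 62.0000, Σln s = 12.1479, Σt·ln s = 48.5010.
Equations: 62.0000·k + 12.0000·ln C = 48.5010;  12.0000·k + 4·ln C = 12.1479.
Slope k = (n·Σt·ln s − Σt·Σln s)/(n·Σ(t)² − (Σt)²) = (4·48.5010 − 12.0000·12.1479)/104.0000 = 0.46374; ln C = (Σln s − k·Σt)/n = 1.64577.

k = 0.464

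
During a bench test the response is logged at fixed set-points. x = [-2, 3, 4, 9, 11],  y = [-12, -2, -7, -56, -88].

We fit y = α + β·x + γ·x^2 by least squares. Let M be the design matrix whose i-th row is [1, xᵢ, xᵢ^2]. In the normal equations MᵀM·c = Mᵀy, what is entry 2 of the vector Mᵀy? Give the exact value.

Entry 2 ↔ basis x, so (Mᵀy)_{2} = Σᵢ (x)·yᵢ = (-2)·(-12) + (3)·(-2) + (4)·(-7) + (9)·(-56) + (11)·(-88) = -1482.

-1482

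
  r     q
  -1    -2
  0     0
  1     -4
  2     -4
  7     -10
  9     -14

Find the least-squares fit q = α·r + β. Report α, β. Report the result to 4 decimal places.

α = -1.2683, β = -1.8618

The normal equations are: 136·α + 18·β = -206;  18·α + 6·β = -34.
(Σr·r = 136, Σr = 18, Σ1 = 6, Σr·q = -206, Σq = -34.)
Eliminating β: 6·(row 1) − 18·(row 2) gives 492·α = 6·(-206) − 18·(-34) = -624, so α = -52/41.
Then β = ((-34) − 18·(-52/41))/6 = -229/123.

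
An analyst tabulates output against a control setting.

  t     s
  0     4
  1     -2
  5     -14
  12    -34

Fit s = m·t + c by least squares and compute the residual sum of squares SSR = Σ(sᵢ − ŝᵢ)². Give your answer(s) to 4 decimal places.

XᵀX·[m, c]ᵀ = Xᵀs reads: 170·m + 18·c = -480;  18·m + 4·c = -46.
Eliminating c: 4·(row 1) − 18·(row 2) gives 356·m = 4·(-480) − 18·(-46) = -1092, so m = -273/89.
Then c = ((-46) − 18·(-273/89))/4 = 205/89.
Residuals: 151/89, -110/89, -86/89, 45/89; SSR = 498/89.

SSR = 5.5955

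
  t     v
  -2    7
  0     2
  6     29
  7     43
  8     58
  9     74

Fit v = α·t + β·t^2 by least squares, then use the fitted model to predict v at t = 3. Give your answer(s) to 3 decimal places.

v̂ = 5.250

Forming AᵀA = [[234, 1792]; [1792, 14370]] and Aᵀv = [1591, 12885]ᵀ gives AᵀA·[α, β]ᵀ = Aᵀv.
Δ = 234·14370 − 1792² = 151316.
α = (1591·14370 − 1792·12885)/151316 = -113625/75658; β = (234·12885 − 1792·1591)/151316 = 82009/75658.
At t = 3: v̂ = (-113625/75658)·(3) + (82009/75658)·(9) = 198603/37829.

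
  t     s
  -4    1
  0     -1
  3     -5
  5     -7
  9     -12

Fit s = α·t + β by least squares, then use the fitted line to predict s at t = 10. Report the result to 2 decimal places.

Compute the Gram sums: Σt·t = 131, Σt = 13, Σ1 = 5.
Right-hand side: Σt·s = -162, Σs = -24.
Normal equations: [[131, 13]; [13, 5]]·[α, β]ᵀ = [-162, -24]ᵀ.
Eliminating β: 5·(row 1) − 13·(row 2) gives 486·α = 5·(-162) − 13·(-24) = -498, so α = -83/81.
Then β = ((-24) − 13·(-83/81))/5 = -173/81.
At t = 10: ŝ = (-83/81)·(10) + (-173/81)·(1) = -1003/81.

ŝ = -12.38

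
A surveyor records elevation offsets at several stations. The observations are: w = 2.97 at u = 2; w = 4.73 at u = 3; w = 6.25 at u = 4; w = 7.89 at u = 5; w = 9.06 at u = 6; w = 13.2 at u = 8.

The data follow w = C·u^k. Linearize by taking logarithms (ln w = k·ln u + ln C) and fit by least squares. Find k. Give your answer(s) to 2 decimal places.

Linearized form: ln w = k·ln u + ln C. From the 6 transformed points,
Sums: Σln u = 8.6587, Σ(ln u)² = 13.7340, Σln w = 11.3248, Σln u·ln w = 17.6409.
Normal system: [[13.7340, 8.6587]; [8.6587, 6]]·[k, ln C]ᵀ = [17.6409, 11.3248]ᵀ.
Δ = 13.7340·6 − (8.6587)² = 7.4309; k = (17.6409·6 − 8.6587·11.3248)/7.4309 = 1.04800, ln C = (13.7340·11.3248 − 8.6587·17.6409)/7.4309 = 0.37508.

k = 1.05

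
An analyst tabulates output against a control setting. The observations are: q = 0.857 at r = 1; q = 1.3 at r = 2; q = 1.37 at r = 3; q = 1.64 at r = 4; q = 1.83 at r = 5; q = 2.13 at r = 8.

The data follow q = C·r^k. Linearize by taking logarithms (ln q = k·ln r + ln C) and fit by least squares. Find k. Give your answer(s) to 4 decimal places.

Linearized form: ln q = k·ln r + ln C. From the 6 transformed points,
Σln r = 6.8669, Σ(ln r)² = 10.5236, Σln q = 2.2780, Σln r·ln q = 3.7584.
Equations: 10.5236·k + 6.8669·ln C = 3.7584;  6.8669·k + 6·ln C = 2.2780.
Slope k = (n·Σln r·ln q − Σln r·Σln q)/(n·Σ(ln r)² − (Σln r)²) = (6·3.7584 − 6.8669·2.2780)/15.9867 = 0.43209; ln C = (Σln q − k·Σln r)/n = -0.11486.

k = 0.4321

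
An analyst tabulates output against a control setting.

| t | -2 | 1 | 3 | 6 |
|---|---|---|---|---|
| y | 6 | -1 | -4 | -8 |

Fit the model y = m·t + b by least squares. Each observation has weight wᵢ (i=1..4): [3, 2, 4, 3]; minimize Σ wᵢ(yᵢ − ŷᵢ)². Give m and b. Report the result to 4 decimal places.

Entries of AᵀWA: Σwᵢ·t·t = 158, Σwᵢ·t = 26, Σwᵢ·1 = 12.
Moment sums: Σwᵢ·t·y = -230, Σwᵢ·y = -24.
AᵀWA·[m, b]ᵀ = AᵀWy becomes [[158, 26]; [26, 12]]·[m, b]ᵀ = [-230, -24]ᵀ.
Eliminating b: 12·(row 1) − 26·(row 2) gives 1220·m = 12·(-230) − 26·(-24) = -2136, so m = -534/305.
Then b = ((-24) − 26·(-534/305))/12 = 547/305.

m = -1.7508, b = 1.7934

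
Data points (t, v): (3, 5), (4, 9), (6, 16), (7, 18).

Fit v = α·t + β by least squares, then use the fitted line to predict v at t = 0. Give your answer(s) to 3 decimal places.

v̂ = -4.500

The normal system AᵀA·[α, β]ᵀ = Aᵀv is [[110, 20]; [20, 4]]·[α, β]ᵀ = [273, 48]ᵀ.
det = 110·4 − 20² = 40.
α = (273·4 − 20·48)/40 = 33/10; β = (110·48 − 20·273)/40 = -9/2.
At t = 0: v̂ = (33/10)·(0) + (-9/2)·(1) = -9/2.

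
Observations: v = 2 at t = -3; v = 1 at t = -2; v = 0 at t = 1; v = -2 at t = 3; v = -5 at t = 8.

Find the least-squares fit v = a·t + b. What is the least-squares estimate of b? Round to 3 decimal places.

With design matrix X, XᵀX = [[87, 7]; [7, 5]] and Xᵀv = [-54, -4]ᵀ.
Δ = 87·5 − 7² = 386.
a = ((-54)·5 − 7·(-4))/386 = -121/193; b = (87·(-4) − 7·(-54))/386 = 15/193.

b = 0.078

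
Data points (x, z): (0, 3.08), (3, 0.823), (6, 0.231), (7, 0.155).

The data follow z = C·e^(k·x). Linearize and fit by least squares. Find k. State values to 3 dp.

k = -0.428

Let Y = ln z. Fitting Y = k·x + ln C by least squares:
Sums: Σx = 16.0000, Σ(x)² = 94.0000, Σln z = -2.3995, Σx·ln z = -22.4267.
Normal system: [[94.0000, 16.0000]; [16.0000, 4]]·[k, ln C]ᵀ = [-22.4267, -2.3995]ᵀ.
Δ = 94.0000·4 − (16.0000)² = 120.0000; k = (-22.4267·4 − 16.0000·-2.3995)/120.0000 = -0.42762, ln C = (94.0000·-2.3995 − 16.0000·-22.4267)/120.0000 = 1.11059.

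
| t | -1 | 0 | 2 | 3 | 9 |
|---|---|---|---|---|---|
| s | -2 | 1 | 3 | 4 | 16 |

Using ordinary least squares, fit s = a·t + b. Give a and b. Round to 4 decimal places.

With design matrix M, MᵀM = [[95, 13]; [13, 5]] and Mᵀs = [164, 22]ᵀ.
Δ = 95·5 − 13² = 306.
a = (164·5 − 13·22)/306 = 89/51; b = (95·22 − 13·164)/306 = -7/51.

a = 1.7451, b = -0.1373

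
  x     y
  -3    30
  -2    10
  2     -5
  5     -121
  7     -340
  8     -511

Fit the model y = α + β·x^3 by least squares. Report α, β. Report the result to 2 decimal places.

From the data, Σ1 = 6, Σx^3 = 953, Σx^3·x^3 = 396275.
Right-hand side: Σy = -937, Σx^3·y = -394307.
So MᵀM·[α, β]ᵀ = Mᵀy: [[6, 953]; [953, 396275]]·[α, β]ᵀ = [-937, -394307]ᵀ.
Eliminating β: 396275·(row 1) − 953·(row 2) gives 1469441·α = 396275·(-937) − 953·(-394307) = 4464896, so α = 4464896/1469441.
Then β = ((-394307) − 953·(4464896/1469441))/396275 = -1472881/1469441.

α = 3.04, β = -1.00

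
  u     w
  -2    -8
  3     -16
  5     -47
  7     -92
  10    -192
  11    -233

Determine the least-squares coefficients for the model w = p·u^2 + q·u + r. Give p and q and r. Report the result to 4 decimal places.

The normal equations are: 27764·p + 2818·q + 308·r = -53252;  2818·p + 308·q + 34·r = -5394;  308·p + 34·q + 6·r = -588.
Row-reducing yields p = -336503/171003, q = 72376/171003, r = 35132/57001.

p = -1.9678, q = 0.4232, r = 0.6163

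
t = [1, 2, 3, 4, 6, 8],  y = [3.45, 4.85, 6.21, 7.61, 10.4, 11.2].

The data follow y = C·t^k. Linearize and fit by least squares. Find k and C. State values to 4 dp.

k = 0.5955, C = 3.3383

Taking logs, ln y = k·ln t + ln C, so regress ln y on ln t.
Σln t = 7.0493, Σ(ln t)² = 11.1437, Σln y = 11.4307, Σln t·ln y = 15.1338.
Equations: 11.1437·k + 7.0493·ln C = 15.1338;  7.0493·k + 6·ln C = 11.4307.
Solving (det = 17.1702): k = 0.59552, ln C = 1.20545, so C = exp(1.20545) = 3.33827.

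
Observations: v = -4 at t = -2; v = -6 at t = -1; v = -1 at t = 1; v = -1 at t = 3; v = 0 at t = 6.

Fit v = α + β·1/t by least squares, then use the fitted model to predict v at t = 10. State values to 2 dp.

v̂ = -2.12

XᵀX·[α, β]ᵀ = Xᵀv reads: 5·α + 0·β = -12;  0·α + (43/18)·β = 20/3.
(Σ1 = 5, Σ1/t = 0, Σ1/t·1/t = 43/18, Σv = -12, Σ1/t·v = 20/3.)
Eliminating β: (43/18)·(row 1) − 0·(row 2) gives (215/18)·α = (43/18)·(-12) − 0·(20/3) = -86/3, so α = -12/5.
Then β = ((20/3) − 0·(-12/5))/(43/18) = 120/43.
At t = 10: v̂ = (-12/5)·(1) + (120/43)·(1/10) = -456/215.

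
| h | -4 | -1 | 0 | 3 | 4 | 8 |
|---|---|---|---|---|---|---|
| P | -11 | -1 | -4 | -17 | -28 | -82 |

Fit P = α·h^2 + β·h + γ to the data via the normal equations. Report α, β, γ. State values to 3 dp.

Sums needed: Σh^2·h^2 = 4690, Σh^2·h = 538, Σh^2 = 106, Σh·h = 106, Σh = 10, Σ1 = 6.
Moment sums: Σh^2·P = -6026, Σh·P = -774, ΣP = -143.
Solving the 3×3 system (Gaussian elimination) gives α = -11164/11355, β = -91727/45420, γ = -46903/15140.

α = -0.983, β = -2.020, γ = -3.098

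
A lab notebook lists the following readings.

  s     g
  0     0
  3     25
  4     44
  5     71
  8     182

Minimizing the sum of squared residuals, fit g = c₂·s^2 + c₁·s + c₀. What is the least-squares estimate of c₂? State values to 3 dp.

From the data, Σs^2·s^2 = 5058, Σs^2·s = 728, Σs^2 = 114, Σs·s = 114, Σs = 20, Σ1 = 5.
Moment sums: Σs^2·g = 14352, Σs·g = 2062, Σg = 322.
XᵀX·[c₂, c₁, c₀]ᵀ = Xᵀg becomes [[5058, 728, 114]; [728, 114, 20]; [114, 20, 5]]·[c₂, c₁, c₀]ᵀ = [14352, 2062, 322]ᵀ.
Row-reducing yields c₂ = 2046/707, c₁ = -4647/12019, c₀ = -418/12019.

c₂ = 2.894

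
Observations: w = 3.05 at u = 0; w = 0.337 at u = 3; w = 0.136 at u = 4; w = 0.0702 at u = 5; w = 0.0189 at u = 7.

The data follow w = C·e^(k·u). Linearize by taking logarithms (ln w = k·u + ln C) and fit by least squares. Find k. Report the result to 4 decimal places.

Linearized form: ln w = k·u + ln C. From the 5 transformed points,
Sums: Σu = 19.0000, Σ(u)² = 99.0000, Σln w = -8.5926, Σu·ln w = -52.3056.
Normal system: [[99.0000, 19.0000]; [19.0000, 5]]·[k, ln C]ᵀ = [-52.3056, -8.5926]ᵀ.
Solving (det = 134.0000): k = -0.73334, ln C = 1.06818.

k = -0.7333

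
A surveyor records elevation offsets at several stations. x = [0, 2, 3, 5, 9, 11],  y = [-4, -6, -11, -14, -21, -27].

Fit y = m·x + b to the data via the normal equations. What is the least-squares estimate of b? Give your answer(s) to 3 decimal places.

b = -3.500

MᵀM·[m, b]ᵀ = Mᵀy reads: 240·m + 30·b = -601;  30·m + 6·b = -83.
Δ = 240·6 − 30² = 540.
m = ((-601)·6 − 30·(-83))/540 = -31/15; b = (240·(-83) − 30·(-601))/540 = -7/2.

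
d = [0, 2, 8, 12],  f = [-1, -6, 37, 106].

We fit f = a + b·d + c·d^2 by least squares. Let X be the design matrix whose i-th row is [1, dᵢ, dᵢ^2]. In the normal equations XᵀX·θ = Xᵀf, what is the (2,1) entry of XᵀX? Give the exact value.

Row 2 ↔ basis d, column 1 ↔ basis 1, so (XᵀX)_{2,1} = Σᵢ d = (0)·(1) + (2)·(1) + (8)·(1) + (12)·(1) = 22.

22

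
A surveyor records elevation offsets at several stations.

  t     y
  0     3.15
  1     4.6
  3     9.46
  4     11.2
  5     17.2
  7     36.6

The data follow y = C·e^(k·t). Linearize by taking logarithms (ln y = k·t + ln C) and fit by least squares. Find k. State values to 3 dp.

k = 0.343

Taking logs, ln y = k·t + ln C, so regress ln y on t.
XᵀX = [[100.0000, 20.0000]; [20.0000, 6]], rhs = [57.3558, 13.7814]ᵀ  (here Σt = 20.0000, Σ(t)² = 100.0000, Σln y = 13.7814, Σt·ln y = 57.3558).
Solving (det = 200.0000): k = 0.34253, ln C = 1.15512.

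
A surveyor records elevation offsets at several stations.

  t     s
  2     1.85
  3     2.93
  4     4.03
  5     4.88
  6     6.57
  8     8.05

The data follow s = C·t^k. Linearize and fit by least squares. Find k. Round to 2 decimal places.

k = 1.08

With ln sᵢ as the transformed response and ln tᵢ as the regressor:
Sums: Σln t = 8.6587, Σ(ln t)² = 13.7340, Σln s = 8.6373, Σln t·ln s = 13.8008.
Normal system: [[13.7340, 8.6587]; [8.6587, 6]]·[k, ln C]ᵀ = [13.8008, 8.6373]ᵀ.
Δ = 13.7340·6 − (8.6587)² = 7.4309; k = (13.8008·6 − 8.6587·8.6373)/7.4309 = 1.07892, ln C = (13.7340·8.6373 − 8.6587·13.8008)/7.4309 = -0.11746.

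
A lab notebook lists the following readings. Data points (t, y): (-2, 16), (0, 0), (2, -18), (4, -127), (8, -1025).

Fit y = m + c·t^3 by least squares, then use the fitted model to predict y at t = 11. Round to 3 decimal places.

Compute the Gram sums: Σ1 = 5, Σt^3 = 576, Σt^3·t^3 = 266368.
Moment sums: Σy = -1154, Σt^3·y = -533200.
AᵀA·[m, c]ᵀ = Aᵀy becomes [[5, 576]; [576, 266368]]·[m, c]ᵀ = [-1154, -533200]ᵀ.
Determinant 5·266368 − 576² = 1000064.
m = ((-1154)·266368 − 576·(-533200))/1000064 = -2074/7813; c = (5·(-533200) − 576·(-1154))/1000064 = -125081/62504.
At t = 11: ŷ = (-2074/7813)·(1) + (-125081/62504)·(1331) = -166499403/62504.

ŷ = -2663.820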